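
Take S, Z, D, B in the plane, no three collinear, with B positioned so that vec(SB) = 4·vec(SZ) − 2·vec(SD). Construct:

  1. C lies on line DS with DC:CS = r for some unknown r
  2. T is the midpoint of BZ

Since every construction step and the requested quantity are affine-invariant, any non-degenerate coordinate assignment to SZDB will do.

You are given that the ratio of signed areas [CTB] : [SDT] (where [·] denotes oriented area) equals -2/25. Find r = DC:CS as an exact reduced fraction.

r = 1/4

Choose coordinates S = (0, 0), Z = (1, 0), D = (0, 1), B = (4, -2).
1. With DC:CS = r, write λ = r/(r+1) so C = D + λ·(S−D); C is affine-linear in λ
2. T is the midpoint of BZ ⇒ T = (5/2, -1)
Every point depending on C is an affine combination of C and λ-independent points, so each such coordinate is linear in λ; the λ² term in each signed area is a multiple of (S−D)×(S−D) = 0, so 2·[CTB] and 2·[SDT] are each linear in λ. Evaluating at λ=0 and λ=1:
  2·[CTB] = -3/2·λ + 1/2,   2·[SDT] = -5/2
So [CTB]:[SDT] = (-3/2·λ + 1/2) / (-5/2). Setting this equal to -2/25:
  -3/2·λ + 1/2 = -2/25·(-5/2)  ⇒  λ = 1/5
Then r = λ/(1−λ) = (1/5)/(4/5) = 1/4. Check: with r = 1/4, C = (0, 4/5) and [CTB]:[SDT] = -2/25 as required.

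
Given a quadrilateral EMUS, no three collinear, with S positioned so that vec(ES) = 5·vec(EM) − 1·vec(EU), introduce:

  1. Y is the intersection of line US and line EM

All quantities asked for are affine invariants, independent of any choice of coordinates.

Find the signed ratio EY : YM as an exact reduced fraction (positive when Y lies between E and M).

EY:YM = -5/3

Set E = (0, 0), M = (1, 0), U = (0, 1), S = (5, -1); any affine frame gives the same invariant.
1. Y is the intersection of line US and line EM ⇒ Y = (5/2, 0)
Y = E + t·(M−E) with t = 5/2, so EY:YM = t:(1−t) = 5/2:-3/2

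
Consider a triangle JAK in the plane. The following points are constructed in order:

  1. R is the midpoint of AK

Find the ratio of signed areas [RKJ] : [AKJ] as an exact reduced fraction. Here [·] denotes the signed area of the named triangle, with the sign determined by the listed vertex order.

Choose coordinates J = (0, 0), A = (1, 0), K = (0, 1).
1. R is the midpoint of AK ⇒ R = (1/2, 1/2)
2·[RKJ] = 1/2, 2·[AKJ] = 1
[RKJ]:[AKJ] = 1/2:1 = 1/2

[RKJ]:[AKJ] = 1/2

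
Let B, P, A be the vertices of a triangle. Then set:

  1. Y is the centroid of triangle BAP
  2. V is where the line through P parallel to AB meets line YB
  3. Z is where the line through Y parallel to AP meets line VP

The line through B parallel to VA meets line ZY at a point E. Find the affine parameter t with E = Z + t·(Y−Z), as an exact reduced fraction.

t = 1/2

Assign B = (0, 0), P = (1, 0), A = (0, 1) — the answer is frame-independent, so this choice is without loss of generality.
1. Y is the centroid of triangle BAP ⇒ Y = (1/3, 1/3)
2. V is where the line through P parallel to AB meets line YB ⇒ V = (1, 1)
3. Z is where the line through Y parallel to AP meets line VP ⇒ Z = (1, -1/3)
through B parallel to VA: direction (-1, 0); meets ZY at E = (2/3, 0)
E = Z + t·(Y−Z) with t = 1/2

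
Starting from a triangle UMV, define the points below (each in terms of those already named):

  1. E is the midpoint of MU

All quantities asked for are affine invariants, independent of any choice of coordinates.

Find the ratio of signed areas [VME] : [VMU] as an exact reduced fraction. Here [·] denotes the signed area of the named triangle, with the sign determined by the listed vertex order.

[VME]:[VMU] = 1/2

Set U = (0, 0), M = (1, 0), V = (0, 1); any affine frame gives the same invariant.
1. E is the midpoint of MU ⇒ E = (1/2, 0)
2·[VME] = -1/2, 2·[VMU] = -1
[VME]:[VMU] = -1/2:-1 = 1/2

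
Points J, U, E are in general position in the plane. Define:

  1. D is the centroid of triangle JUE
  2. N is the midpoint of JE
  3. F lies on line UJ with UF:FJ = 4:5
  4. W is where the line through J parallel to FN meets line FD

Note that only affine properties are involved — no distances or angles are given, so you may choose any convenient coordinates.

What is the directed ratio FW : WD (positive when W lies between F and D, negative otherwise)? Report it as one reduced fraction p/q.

Work in coordinates with J = (0, 0), U = (1, 0), E = (0, 1).
1. D is the centroid of triangle JUE ⇒ D = (1/3, 1/3)
2. N is the midpoint of JE ⇒ N = (0, 1/2)
3. F lies on line UJ with UF:FJ = 4:5 ⇒ F = (5/9, 0)
4. W is where the line through J parallel to FN meets line FD ⇒ W = (25/18, -5/4)
W = F + t·(D−F) with t = -15/4, so FW:WD = t:(1−t) = -15/4:19/4

FW:WD = -15/19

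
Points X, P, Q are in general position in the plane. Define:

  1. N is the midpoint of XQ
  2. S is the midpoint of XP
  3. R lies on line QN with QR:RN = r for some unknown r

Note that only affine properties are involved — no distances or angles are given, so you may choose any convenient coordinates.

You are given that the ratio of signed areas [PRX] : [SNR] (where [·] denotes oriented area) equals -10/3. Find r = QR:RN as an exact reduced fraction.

r = -1/3

Work in coordinates with X = (0, 0), P = (1, 0), Q = (0, 1).
1. N is the midpoint of XQ ⇒ N = (0, 1/2)
2. S is the midpoint of XP ⇒ S = (1/2, 0)
3. With QR:RN = r, write λ = r/(r+1) so R = Q + λ·(N−Q); R is affine-linear in λ
Every point depending on R is an affine combination of R and λ-independent points, so each such coordinate is linear in λ; the λ² term in each signed area is a multiple of (N−Q)×(N−Q) = 0, so 2·[PRX] and 2·[SNR] are each linear in λ. Evaluating at λ=0 and λ=1:
  2·[PRX] = -1/2·λ + 1,   2·[SNR] = 1/4·λ − 1/4
So [PRX]:[SNR] = (-1/2·λ + 1) / (1/4·λ − 1/4). Setting this equal to -10/3:
  -1/2·λ + 1 = -10/3·(1/4·λ − 1/4)  ⇒  λ = -1/2
Then r = λ/(1−λ) = (-1/2)/(3/2) = -1/3. Check: with r = -1/3, R = (0, 5/4) and [PRX]:[SNR] = -10/3 as required.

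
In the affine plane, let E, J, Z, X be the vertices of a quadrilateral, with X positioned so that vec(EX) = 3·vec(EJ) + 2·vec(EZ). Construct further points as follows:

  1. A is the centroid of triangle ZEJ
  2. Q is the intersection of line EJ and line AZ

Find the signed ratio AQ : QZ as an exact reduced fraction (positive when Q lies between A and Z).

Work in coordinates with E = (0, 0), J = (1, 0), Z = (0, 1), X = (3, 2).
1. A is the centroid of triangle ZEJ ⇒ A = (1/3, 1/3)
2. Q is the intersection of line EJ and line AZ ⇒ Q = (1/2, 0)
Q = A + t·(Z−A) with t = -1/2, so AQ:QZ = t:(1−t) = -1/2:3/2

AQ:QZ = -1/3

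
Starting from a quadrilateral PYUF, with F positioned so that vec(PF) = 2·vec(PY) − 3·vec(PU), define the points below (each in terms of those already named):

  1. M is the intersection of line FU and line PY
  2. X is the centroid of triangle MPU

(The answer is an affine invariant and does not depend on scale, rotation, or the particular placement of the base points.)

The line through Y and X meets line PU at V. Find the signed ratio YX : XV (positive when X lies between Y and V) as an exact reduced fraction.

Work in coordinates with P = (0, 0), Y = (1, 0), U = (0, 1), F = (2, -3).
1. M is the intersection of line FU and line PY ⇒ M = (1/2, 0)
2. X is the centroid of triangle MPU ⇒ X = (1/6, 1/3)
line YX meets PU at V = (0, 2/5)
X = Y + t·(V−Y) with t = 5/6, so YX:XV = 5/6:1/6

YX:XV = 5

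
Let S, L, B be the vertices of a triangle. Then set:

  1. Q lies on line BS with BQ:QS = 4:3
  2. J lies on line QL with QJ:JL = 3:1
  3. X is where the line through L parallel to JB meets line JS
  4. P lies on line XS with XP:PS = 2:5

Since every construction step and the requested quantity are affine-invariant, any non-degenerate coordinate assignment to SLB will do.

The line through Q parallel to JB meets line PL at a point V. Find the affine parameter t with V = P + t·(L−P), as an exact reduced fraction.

t = -31/25

Set S = (0, 0), L = (1, 0), B = (0, 1); any affine frame gives the same invariant.
1. Q lies on line BS with BQ:QS = 4:3 ⇒ Q = (0, 3/7)
2. J lies on line QL with QJ:JL = 3:1 ⇒ J = (3/4, 3/28)
3. X is where the line through L parallel to JB meets line JS ⇒ X = (25/28, 25/196)
4. P lies on line XS with XP:PS = 2:5 ⇒ P = (125/196, 125/1372)
through Q parallel to JB: direction (-3/4, 25/28); meets PL at V = (33/175, 10/49)
V = P + t·(L−P) with t = -31/25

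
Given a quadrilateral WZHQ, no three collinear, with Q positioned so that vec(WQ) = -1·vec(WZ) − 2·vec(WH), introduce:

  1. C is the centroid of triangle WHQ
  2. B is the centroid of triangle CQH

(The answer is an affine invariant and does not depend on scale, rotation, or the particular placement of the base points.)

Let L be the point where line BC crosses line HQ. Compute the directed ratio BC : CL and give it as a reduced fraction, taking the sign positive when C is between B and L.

BC:CL = -2/3

Set W = (0, 0), Z = (1, 0), H = (0, 1), Q = (-1, -2); any affine frame gives the same invariant.
1. C is the centroid of triangle WHQ ⇒ C = (-1/3, -1/3)
2. B is the centroid of triangle CQH ⇒ B = (-4/9, -4/9)
line BC meets HQ at L = (-1/2, -1/2)
C = B + t·(L−B) with t = -2, so BC:CL = -2:3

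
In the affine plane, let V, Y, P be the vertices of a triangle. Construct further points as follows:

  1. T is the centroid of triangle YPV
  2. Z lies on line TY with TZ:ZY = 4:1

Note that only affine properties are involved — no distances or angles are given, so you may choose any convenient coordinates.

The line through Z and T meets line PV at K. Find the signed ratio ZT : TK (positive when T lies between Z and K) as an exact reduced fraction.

ZT:TK = 8/5

Set V = (0, 0), Y = (1, 0), P = (0, 1); any affine frame gives the same invariant.
1. T is the centroid of triangle YPV ⇒ T = (1/3, 1/3)
2. Z lies on line TY with TZ:ZY = 4:1 ⇒ Z = (13/15, 1/15)
line ZT meets PV at K = (0, 1/2)
T = Z + t·(K−Z) with t = 8/13, so ZT:TK = 8/13:5/13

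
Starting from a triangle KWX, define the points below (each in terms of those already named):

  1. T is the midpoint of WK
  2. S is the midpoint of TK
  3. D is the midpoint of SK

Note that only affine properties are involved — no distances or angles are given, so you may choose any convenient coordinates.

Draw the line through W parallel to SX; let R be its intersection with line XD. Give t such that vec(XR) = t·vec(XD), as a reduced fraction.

t = -6

Set K = (0, 0), W = (1, 0), X = (0, 1); any affine frame gives the same invariant.
1. T is the midpoint of WK ⇒ T = (1/2, 0)
2. S is the midpoint of TK ⇒ S = (1/4, 0)
3. D is the midpoint of SK ⇒ D = (1/8, 0)
through W parallel to SX: direction (-1/4, 1); meets XD at R = (-3/4, 7)
R = X + t·(D−X) with t = -6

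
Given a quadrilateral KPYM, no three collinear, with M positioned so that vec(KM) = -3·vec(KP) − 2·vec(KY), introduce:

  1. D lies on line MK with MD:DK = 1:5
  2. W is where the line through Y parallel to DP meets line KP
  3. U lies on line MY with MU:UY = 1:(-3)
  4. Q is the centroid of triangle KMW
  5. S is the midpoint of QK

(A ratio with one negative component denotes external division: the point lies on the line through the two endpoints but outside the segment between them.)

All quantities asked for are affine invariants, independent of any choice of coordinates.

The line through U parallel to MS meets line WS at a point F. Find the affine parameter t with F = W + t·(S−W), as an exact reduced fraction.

t = 141/112

Assign K = (0, 0), P = (1, 0), Y = (0, 1), M = (-3, -2) — the answer is frame-independent, so this choice is without loss of generality.
1. D lies on line MK with MD:DK = 1:5 ⇒ D = (-5/2, -5/3)
2. W is where the line through Y parallel to DP meets line KP ⇒ W = (-21/10, 0)
3. U lies on line MY with MU:UY = 1:(-3) ⇒ U = (-9/2, -7/2)
4. Q is the centroid of triangle KMW ⇒ Q = (-17/10, -2/3)
5. S is the midpoint of QK ⇒ S = (-17/20, -1/3)
through U parallel to MS: direction (43/20, 5/3); meets WS at F = (-1179/2240, -47/112)
F = W + t·(S−W) with t = 141/112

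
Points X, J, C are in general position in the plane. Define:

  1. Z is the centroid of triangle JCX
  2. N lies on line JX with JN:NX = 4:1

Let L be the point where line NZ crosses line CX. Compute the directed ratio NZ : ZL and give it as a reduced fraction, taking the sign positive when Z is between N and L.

Assign X = (0, 0), J = (1, 0), C = (0, 1) — the answer is frame-independent, so this choice is without loss of generality.
1. Z is the centroid of triangle JCX ⇒ Z = (1/3, 1/3)
2. N lies on line JX with JN:NX = 4:1 ⇒ N = (1/5, 0)
line NZ meets CX at L = (0, -1/2)
Z = N + t·(L−N) with t = -2/3, so NZ:ZL = -2/3:5/3

NZ:ZL = -2/5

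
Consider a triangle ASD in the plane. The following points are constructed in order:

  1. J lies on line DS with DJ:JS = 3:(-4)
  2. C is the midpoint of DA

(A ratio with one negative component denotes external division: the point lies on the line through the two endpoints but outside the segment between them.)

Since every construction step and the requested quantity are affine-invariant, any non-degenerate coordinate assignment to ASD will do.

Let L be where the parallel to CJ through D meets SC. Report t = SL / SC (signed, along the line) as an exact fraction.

t = 1/4

Work in coordinates with A = (0, 0), S = (1, 0), D = (0, 1).
1. J lies on line DS with DJ:JS = 3:(-4) ⇒ J = (-3, 4)
2. C is the midpoint of DA ⇒ C = (0, 1/2)
through D parallel to CJ: direction (-3, 7/2); meets SC at L = (3/4, 1/8)
L = S + t·(C−S) with t = 1/4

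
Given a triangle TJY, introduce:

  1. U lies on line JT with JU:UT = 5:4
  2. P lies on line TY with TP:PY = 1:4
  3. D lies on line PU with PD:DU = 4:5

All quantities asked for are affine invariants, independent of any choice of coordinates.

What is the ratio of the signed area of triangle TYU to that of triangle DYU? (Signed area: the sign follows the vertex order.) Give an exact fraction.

Set T = (0, 0), J = (1, 0), Y = (0, 1); any affine frame gives the same invariant.
1. U lies on line JT with JU:UT = 5:4 ⇒ U = (4/9, 0)
2. P lies on line TY with TP:PY = 1:4 ⇒ P = (0, 1/5)
3. D lies on line PU with PD:DU = 4:5 ⇒ D = (16/81, 1/9)
2·[TYU] = -4/9, 2·[DYU] = -16/81
[TYU]:[DYU] = -4/9:-16/81 = 9/4

[TYU]:[DYU] = 9/4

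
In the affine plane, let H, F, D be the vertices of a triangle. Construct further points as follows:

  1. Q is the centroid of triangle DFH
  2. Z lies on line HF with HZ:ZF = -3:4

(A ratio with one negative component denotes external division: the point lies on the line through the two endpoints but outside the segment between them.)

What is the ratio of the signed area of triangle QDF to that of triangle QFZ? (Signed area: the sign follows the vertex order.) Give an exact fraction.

[QDF]:[QFZ] = 1/4

Set H = (0, 0), F = (1, 0), D = (0, 1); any affine frame gives the same invariant.
1. Q is the centroid of triangle DFH ⇒ Q = (1/3, 1/3)
2. Z lies on line HF with HZ:ZF = -3:4 ⇒ Z = (-3, 0)
2·[QDF] = -1/3, 2·[QFZ] = -4/3
[QDF]:[QFZ] = -1/3:-4/3 = 1/4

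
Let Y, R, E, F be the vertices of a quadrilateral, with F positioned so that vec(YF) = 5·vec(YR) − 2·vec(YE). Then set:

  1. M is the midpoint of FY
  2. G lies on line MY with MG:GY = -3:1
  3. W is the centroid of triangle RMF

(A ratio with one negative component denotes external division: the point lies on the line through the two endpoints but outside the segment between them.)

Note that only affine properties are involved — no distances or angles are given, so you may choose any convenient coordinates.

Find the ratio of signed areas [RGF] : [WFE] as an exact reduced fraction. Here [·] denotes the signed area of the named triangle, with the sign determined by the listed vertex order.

Work in coordinates with Y = (0, 0), R = (1, 0), E = (0, 1), F = (5, -2).
1. M is the midpoint of FY ⇒ M = (5/2, -1)
2. G lies on line MY with MG:GY = -3:1 ⇒ G = (-5/4, 1/2)
3. W is the centroid of triangle RMF ⇒ W = (17/6, -1)
2·[RGF] = 5/2, 2·[WFE] = 3/2
[RGF]:[WFE] = 5/2:3/2 = 5/3

[RGF]:[WFE] = 5/3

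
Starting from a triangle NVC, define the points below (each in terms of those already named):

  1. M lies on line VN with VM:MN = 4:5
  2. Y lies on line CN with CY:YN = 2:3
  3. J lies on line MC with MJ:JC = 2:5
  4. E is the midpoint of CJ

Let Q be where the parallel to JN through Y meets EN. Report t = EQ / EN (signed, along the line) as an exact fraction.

Assign N = (0, 0), V = (1, 0), C = (0, 1) — the answer is frame-independent, so this choice is without loss of generality.
1. M lies on line VN with VM:MN = 4:5 ⇒ M = (5/9, 0)
2. Y lies on line CN with CY:YN = 2:3 ⇒ Y = (0, 3/5)
3. J lies on line MC with MJ:JC = 2:5 ⇒ J = (25/63, 2/7)
4. E is the midpoint of CJ ⇒ E = (25/126, 9/14)
through Y parallel to JN: direction (-25/63, -2/7); meets EN at Q = (5/21, 27/35)
Q = E + t·(N−E) with t = -1/5

t = -1/5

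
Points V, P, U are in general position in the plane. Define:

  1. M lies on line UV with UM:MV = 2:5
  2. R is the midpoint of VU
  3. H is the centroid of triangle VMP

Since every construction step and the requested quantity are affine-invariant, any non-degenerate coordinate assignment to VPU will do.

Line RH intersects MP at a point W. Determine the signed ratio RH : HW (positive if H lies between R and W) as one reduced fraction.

RH:HW = -1/10

Choose coordinates V = (0, 0), P = (1, 0), U = (0, 1).
1. M lies on line UV with UM:MV = 2:5 ⇒ M = (0, 5/7)
2. R is the midpoint of VU ⇒ R = (0, 1/2)
3. H is the centroid of triangle VMP ⇒ H = (1/3, 5/21)
line RH meets MP at W = (-3, 20/7)
H = R + t·(W−R) with t = -1/9, so RH:HW = -1/9:10/9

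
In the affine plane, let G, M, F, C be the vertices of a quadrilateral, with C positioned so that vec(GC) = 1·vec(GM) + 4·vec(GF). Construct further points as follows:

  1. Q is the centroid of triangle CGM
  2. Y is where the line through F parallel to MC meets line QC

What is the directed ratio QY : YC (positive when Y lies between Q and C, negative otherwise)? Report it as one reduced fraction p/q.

Choose coordinates G = (0, 0), M = (1, 0), F = (0, 1), C = (1, 4).
1. Q is the centroid of triangle CGM ⇒ Q = (2/3, 4/3)
2. Y is where the line through F parallel to MC meets line QC ⇒ Y = (0, -4)
Y = Q + t·(C−Q) with t = -2, so QY:YC = t:(1−t) = -2:3

QY:YC = -2/3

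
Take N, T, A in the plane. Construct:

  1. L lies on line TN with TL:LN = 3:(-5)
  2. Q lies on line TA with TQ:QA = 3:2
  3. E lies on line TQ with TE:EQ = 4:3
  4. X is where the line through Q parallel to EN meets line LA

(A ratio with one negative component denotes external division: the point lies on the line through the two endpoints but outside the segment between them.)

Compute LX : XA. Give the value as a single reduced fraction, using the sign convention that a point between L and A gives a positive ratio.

LX:XA = 39/14

Work in coordinates with N = (0, 0), T = (1, 0), A = (0, 1).
1. L lies on line TN with TL:LN = 3:(-5) ⇒ L = (5/2, 0)
2. Q lies on line TA with TQ:QA = 3:2 ⇒ Q = (2/5, 3/5)
3. E lies on line TQ with TE:EQ = 4:3 ⇒ E = (23/35, 12/35)
4. X is where the line through Q parallel to EN meets line LA ⇒ X = (35/53, 39/53)
X = L + t·(A−L) with t = 39/53, so LX:XA = t:(1−t) = 39/53:14/53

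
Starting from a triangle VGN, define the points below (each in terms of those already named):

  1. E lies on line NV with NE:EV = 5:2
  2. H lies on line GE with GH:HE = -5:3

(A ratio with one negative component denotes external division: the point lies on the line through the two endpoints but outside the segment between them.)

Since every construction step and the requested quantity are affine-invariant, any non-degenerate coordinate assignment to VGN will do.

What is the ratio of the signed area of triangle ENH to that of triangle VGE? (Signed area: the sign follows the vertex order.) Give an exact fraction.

Assign V = (0, 0), G = (1, 0), N = (0, 1) — the answer is frame-independent, so this choice is without loss of generality.
1. E lies on line NV with NE:EV = 5:2 ⇒ E = (0, 2/7)
2. H lies on line GE with GH:HE = -5:3 ⇒ H = (-3/2, 5/7)
2·[ENH] = 15/14, 2·[VGE] = 2/7
[ENH]:[VGE] = 15/14:2/7 = 15/4

[ENH]:[VGE] = 15/4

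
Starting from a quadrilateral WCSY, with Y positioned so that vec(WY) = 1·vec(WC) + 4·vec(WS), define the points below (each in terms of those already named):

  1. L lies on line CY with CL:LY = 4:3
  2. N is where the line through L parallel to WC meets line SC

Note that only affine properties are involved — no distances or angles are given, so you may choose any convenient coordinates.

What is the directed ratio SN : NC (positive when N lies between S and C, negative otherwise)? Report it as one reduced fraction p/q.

Assign W = (0, 0), C = (1, 0), S = (0, 1), Y = (1, 4) — the answer is frame-independent, so this choice is without loss of generality.
1. L lies on line CY with CL:LY = 4:3 ⇒ L = (1, 16/7)
2. N is where the line through L parallel to WC meets line SC ⇒ N = (-9/7, 16/7)
N = S + t·(C−S) with t = -9/7, so SN:NC = t:(1−t) = -9/7:16/7

SN:NC = -9/16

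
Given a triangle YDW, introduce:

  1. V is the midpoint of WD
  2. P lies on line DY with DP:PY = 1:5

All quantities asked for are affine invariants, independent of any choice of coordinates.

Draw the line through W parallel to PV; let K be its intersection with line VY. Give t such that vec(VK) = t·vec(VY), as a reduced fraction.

Assign Y = (0, 0), D = (1, 0), W = (0, 1) — the answer is frame-independent, so this choice is without loss of generality.
1. V is the midpoint of WD ⇒ V = (1/2, 1/2)
2. P lies on line DY with DP:PY = 1:5 ⇒ P = (5/6, 0)
through W parallel to PV: direction (-1/3, 1/2); meets VY at K = (2/5, 2/5)
K = V + t·(Y−V) with t = 1/5

t = 1/5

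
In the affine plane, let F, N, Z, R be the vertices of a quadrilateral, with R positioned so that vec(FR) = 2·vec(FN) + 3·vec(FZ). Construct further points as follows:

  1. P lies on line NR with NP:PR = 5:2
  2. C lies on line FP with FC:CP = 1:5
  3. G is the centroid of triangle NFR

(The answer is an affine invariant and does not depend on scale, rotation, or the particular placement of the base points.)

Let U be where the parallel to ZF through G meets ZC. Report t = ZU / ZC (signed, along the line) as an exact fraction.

Work in coordinates with F = (0, 0), N = (1, 0), Z = (0, 1), R = (2, 3).
1. P lies on line NR with NP:PR = 5:2 ⇒ P = (12/7, 15/7)
2. C lies on line FP with FC:CP = 1:5 ⇒ C = (2/7, 5/14)
3. G is the centroid of triangle NFR ⇒ G = (1, 1)
through G parallel to ZF: direction (0, -1); meets ZC at U = (1, -5/4)
U = Z + t·(C−Z) with t = 7/2

t = 7/2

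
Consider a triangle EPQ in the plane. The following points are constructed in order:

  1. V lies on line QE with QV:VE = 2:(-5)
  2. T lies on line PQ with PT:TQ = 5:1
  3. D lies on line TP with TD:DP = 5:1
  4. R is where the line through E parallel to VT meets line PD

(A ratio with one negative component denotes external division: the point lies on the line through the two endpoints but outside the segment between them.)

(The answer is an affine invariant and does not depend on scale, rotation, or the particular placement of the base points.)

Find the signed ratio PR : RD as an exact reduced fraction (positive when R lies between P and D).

Set E = (0, 0), P = (1, 0), Q = (0, 1); any affine frame gives the same invariant.
1. V lies on line QE with QV:VE = 2:(-5) ⇒ V = (0, 5/3)
2. T lies on line PQ with PT:TQ = 5:1 ⇒ T = (1/6, 5/6)
3. D lies on line TP with TD:DP = 5:1 ⇒ D = (31/36, 5/36)
4. R is where the line through E parallel to VT meets line PD ⇒ R = (-1/4, 5/4)
R = P + t·(D−P) with t = 9, so PR:RD = t:(1−t) = 9:-8

PR:RD = -9/8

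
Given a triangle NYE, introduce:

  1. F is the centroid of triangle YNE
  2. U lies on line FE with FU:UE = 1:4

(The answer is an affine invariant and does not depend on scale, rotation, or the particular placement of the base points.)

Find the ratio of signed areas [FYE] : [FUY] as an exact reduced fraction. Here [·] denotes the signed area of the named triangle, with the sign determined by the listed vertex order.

Set N = (0, 0), Y = (1, 0), E = (0, 1); any affine frame gives the same invariant.
1. F is the centroid of triangle YNE ⇒ F = (1/3, 1/3)
2. U lies on line FE with FU:UE = 1:4 ⇒ U = (4/15, 7/15)
2·[FYE] = 1/3, 2·[FUY] = -1/15
[FYE]:[FUY] = 1/3:-1/15 = -5

[FYE]:[FUY] = -5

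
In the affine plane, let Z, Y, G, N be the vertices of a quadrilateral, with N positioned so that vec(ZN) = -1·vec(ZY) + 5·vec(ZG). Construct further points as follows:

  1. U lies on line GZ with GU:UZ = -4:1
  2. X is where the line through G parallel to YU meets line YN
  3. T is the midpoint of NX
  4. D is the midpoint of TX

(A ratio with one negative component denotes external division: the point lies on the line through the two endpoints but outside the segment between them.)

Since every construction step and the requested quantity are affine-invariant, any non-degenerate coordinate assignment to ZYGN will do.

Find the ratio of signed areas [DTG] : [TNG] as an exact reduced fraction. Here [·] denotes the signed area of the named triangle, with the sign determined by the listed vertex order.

Choose coordinates Z = (0, 0), Y = (1, 0), G = (0, 1), N = (-1, 5).
1. U lies on line GZ with GU:UZ = -4:1 ⇒ U = (0, -1/3)
2. X is where the line through G parallel to YU meets line YN ⇒ X = (9/17, 20/17)
3. T is the midpoint of NX ⇒ T = (-4/17, 105/34)
4. D is the midpoint of TX ⇒ D = (5/34, 145/68)
2·[DTG] = 39/68, 2·[TNG] = 39/34
[DTG]:[TNG] = 39/68:39/34 = 1/2

[DTG]:[TNG] = 1/2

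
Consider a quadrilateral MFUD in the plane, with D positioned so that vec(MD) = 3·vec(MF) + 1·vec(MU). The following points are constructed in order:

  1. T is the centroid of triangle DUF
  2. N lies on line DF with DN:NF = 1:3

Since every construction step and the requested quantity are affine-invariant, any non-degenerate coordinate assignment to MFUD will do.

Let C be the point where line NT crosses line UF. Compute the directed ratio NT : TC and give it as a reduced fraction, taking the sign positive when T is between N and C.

NT:TC = 5/4

Work in coordinates with M = (0, 0), F = (1, 0), U = (0, 1), D = (3, 1).
1. T is the centroid of triangle DUF ⇒ T = (4/3, 2/3)
2. N lies on line DF with DN:NF = 1:3 ⇒ N = (5/2, 3/4)
line NT meets UF at C = (2/5, 3/5)
T = N + t·(C−N) with t = 5/9, so NT:TC = 5/9:4/9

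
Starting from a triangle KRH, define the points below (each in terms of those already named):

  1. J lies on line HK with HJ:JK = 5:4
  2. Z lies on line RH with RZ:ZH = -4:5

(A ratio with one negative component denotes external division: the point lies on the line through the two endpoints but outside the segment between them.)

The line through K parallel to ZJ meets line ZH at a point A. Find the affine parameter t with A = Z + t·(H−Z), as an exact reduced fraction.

t = -4/5

Choose coordinates K = (0, 0), R = (1, 0), H = (0, 1).
1. J lies on line HK with HJ:JK = 5:4 ⇒ J = (0, 4/9)
2. Z lies on line RH with RZ:ZH = -4:5 ⇒ Z = (5, -4)
through K parallel to ZJ: direction (-5, 40/9); meets ZH at A = (9, -8)
A = Z + t·(H−Z) with t = -4/5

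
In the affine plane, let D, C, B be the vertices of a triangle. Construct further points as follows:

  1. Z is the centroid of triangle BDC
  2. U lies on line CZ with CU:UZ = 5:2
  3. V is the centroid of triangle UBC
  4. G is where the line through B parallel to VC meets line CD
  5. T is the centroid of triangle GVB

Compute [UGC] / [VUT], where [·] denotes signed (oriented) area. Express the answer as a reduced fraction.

Set D = (0, 0), C = (1, 0), B = (0, 1); any affine frame gives the same invariant.
1. Z is the centroid of triangle BDC ⇒ Z = (1/3, 1/3)
2. U lies on line CZ with CU:UZ = 5:2 ⇒ U = (11/21, 5/21)
3. V is the centroid of triangle UBC ⇒ V = (32/63, 26/63)
4. G is where the line through B parallel to VC meets line CD ⇒ G = (31/26, 0)
5. T is the centroid of triangle GVB ⇒ T = (2785/4914, 89/189)
2·[UGC] = -25/546, 2·[VUT] = 55/4914
[UGC]:[VUT] = -25/546:55/4914 = -45/11

[UGC]:[VUT] = -45/11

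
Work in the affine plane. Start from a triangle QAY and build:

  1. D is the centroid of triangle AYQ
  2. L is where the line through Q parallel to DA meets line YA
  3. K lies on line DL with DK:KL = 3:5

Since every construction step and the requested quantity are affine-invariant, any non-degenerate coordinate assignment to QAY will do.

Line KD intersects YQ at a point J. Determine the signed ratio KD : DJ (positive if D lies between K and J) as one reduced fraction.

KD:DJ = 15/8

Set Q = (0, 0), A = (1, 0), Y = (0, 1); any affine frame gives the same invariant.
1. D is the centroid of triangle AYQ ⇒ D = (1/3, 1/3)
2. L is where the line through Q parallel to DA meets line YA ⇒ L = (2, -1)
3. K lies on line DL with DK:KL = 3:5 ⇒ K = (23/24, -1/6)
line KD meets YQ at J = (0, 3/5)
D = K + t·(J−K) with t = 15/23, so KD:DJ = 15/23:8/23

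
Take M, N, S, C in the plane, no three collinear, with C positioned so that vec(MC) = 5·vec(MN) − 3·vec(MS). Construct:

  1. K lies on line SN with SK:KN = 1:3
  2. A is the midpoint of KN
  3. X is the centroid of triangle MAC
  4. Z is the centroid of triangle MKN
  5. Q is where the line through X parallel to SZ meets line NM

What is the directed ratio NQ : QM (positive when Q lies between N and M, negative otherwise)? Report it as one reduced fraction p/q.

Work in coordinates with M = (0, 0), N = (1, 0), S = (0, 1), C = (5, -3).
1. K lies on line SN with SK:KN = 1:3 ⇒ K = (1/4, 3/4)
2. A is the midpoint of KN ⇒ A = (5/8, 3/8)
3. X is the centroid of triangle MAC ⇒ X = (15/8, -7/8)
4. Z is the centroid of triangle MKN ⇒ Z = (5/12, 1/4)
5. Q is where the line through X parallel to SZ meets line NM ⇒ Q = (25/18, 0)
Q = N + t·(M−N) with t = -7/18, so NQ:QM = t:(1−t) = -7/18:25/18

NQ:QM = -7/25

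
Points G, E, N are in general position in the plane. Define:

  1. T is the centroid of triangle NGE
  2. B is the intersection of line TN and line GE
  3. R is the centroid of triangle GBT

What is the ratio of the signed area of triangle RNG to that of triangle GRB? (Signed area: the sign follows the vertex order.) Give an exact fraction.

Assign G = (0, 0), E = (1, 0), N = (0, 1) — the answer is frame-independent, so this choice is without loss of generality.
1. T is the centroid of triangle NGE ⇒ T = (1/3, 1/3)
2. B is the intersection of line TN and line GE ⇒ B = (1/2, 0)
3. R is the centroid of triangle GBT ⇒ R = (5/18, 1/9)
2·[RNG] = 5/18, 2·[GRB] = -1/18
[RNG]:[GRB] = 5/18:-1/18 = -5

[RNG]:[GRB] = -5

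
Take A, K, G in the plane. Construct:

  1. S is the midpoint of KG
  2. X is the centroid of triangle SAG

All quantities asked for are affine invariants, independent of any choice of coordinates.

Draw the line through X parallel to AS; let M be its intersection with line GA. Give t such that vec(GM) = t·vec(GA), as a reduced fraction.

Work in coordinates with A = (0, 0), K = (1, 0), G = (0, 1).
1. S is the midpoint of KG ⇒ S = (1/2, 1/2)
2. X is the centroid of triangle SAG ⇒ X = (1/6, 1/2)
through X parallel to AS: direction (1/2, 1/2); meets GA at M = (0, 1/3)
M = G + t·(A−G) with t = 2/3

t = 2/3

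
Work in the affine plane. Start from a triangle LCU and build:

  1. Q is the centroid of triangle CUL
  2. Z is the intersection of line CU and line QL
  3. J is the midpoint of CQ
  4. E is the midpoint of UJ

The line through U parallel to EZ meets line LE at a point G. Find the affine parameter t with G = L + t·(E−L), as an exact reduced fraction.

t = 4/3

Set L = (0, 0), C = (1, 0), U = (0, 1); any affine frame gives the same invariant.
1. Q is the centroid of triangle CUL ⇒ Q = (1/3, 1/3)
2. Z is the intersection of line CU and line QL ⇒ Z = (1/2, 1/2)
3. J is the midpoint of CQ ⇒ J = (2/3, 1/6)
4. E is the midpoint of UJ ⇒ E = (1/3, 7/12)
through U parallel to EZ: direction (1/6, -1/12); meets LE at G = (4/9, 7/9)
G = L + t·(E−L) with t = 4/3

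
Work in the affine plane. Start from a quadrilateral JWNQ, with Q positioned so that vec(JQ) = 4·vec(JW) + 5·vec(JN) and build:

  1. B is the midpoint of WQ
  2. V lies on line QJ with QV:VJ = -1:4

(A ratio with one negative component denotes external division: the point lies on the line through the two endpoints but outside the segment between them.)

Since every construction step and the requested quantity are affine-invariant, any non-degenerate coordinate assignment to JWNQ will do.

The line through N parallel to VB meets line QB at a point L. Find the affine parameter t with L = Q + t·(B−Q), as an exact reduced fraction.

Set J = (0, 0), W = (1, 0), N = (0, 1), Q = (4, 5); any affine frame gives the same invariant.
1. B is the midpoint of WQ ⇒ B = (5/2, 5/2)
2. V lies on line QJ with QV:VJ = -1:4 ⇒ V = (16/3, 20/3)
through N parallel to VB: direction (-17/6, -25/6); meets QB at L = (68/5, 21)
L = Q + t·(B−Q) with t = -32/5

t = -32/5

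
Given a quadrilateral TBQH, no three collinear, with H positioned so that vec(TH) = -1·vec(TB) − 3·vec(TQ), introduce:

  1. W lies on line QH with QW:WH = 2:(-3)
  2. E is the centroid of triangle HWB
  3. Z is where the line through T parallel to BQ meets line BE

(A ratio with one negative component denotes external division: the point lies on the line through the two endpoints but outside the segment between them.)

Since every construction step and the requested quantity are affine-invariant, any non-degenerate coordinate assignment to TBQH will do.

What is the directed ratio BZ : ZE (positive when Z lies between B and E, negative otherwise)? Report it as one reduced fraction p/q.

BZ:ZE = -3/8

Work in coordinates with T = (0, 0), B = (1, 0), Q = (0, 1), H = (-1, -3).
1. W lies on line QH with QW:WH = 2:(-3) ⇒ W = (2, 9)
2. E is the centroid of triangle HWB ⇒ E = (2/3, 2)
3. Z is where the line through T parallel to BQ meets line BE ⇒ Z = (6/5, -6/5)
Z = B + t·(E−B) with t = -3/5, so BZ:ZE = t:(1−t) = -3/5:8/5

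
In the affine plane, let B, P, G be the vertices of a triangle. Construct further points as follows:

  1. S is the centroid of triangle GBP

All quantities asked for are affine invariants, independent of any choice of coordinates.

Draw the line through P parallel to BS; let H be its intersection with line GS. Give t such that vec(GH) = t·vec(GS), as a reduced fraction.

Set B = (0, 0), P = (1, 0), G = (0, 1); any affine frame gives the same invariant.
1. S is the centroid of triangle GBP ⇒ S = (1/3, 1/3)
through P parallel to BS: direction (1/3, 1/3); meets GS at H = (2/3, -1/3)
H = G + t·(S−G) with t = 2

t = 2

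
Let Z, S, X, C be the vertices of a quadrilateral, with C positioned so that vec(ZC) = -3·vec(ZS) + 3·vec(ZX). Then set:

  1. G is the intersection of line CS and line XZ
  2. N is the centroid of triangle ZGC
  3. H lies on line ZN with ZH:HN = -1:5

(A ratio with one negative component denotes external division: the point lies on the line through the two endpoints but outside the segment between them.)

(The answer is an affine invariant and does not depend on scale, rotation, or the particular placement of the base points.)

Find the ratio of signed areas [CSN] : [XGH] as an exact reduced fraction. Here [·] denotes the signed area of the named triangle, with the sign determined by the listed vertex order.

[CSN]:[XGH] = -16

Work in coordinates with Z = (0, 0), S = (1, 0), X = (0, 1), C = (-3, 3).
1. G is the intersection of line CS and line XZ ⇒ G = (0, 3/4)
2. N is the centroid of triangle ZGC ⇒ N = (-1, 5/4)
3. H lies on line ZN with ZH:HN = -1:5 ⇒ H = (1/4, -5/16)
2·[CSN] = -1, 2·[XGH] = 1/16
[CSN]:[XGH] = -1:1/16 = -16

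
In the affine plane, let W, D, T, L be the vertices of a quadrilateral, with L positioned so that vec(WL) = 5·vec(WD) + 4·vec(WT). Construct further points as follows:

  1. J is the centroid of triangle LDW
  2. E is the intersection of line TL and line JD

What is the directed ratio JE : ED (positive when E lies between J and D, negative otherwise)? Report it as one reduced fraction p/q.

JE:ED = -13/24

Work in coordinates with W = (0, 0), D = (1, 0), T = (0, 1), L = (5, 4).
1. J is the centroid of triangle LDW ⇒ J = (2, 4/3)
2. E is the intersection of line TL and line JD ⇒ E = (35/11, 32/11)
E = J + t·(D−J) with t = -13/11, so JE:ED = t:(1−t) = -13/11:24/11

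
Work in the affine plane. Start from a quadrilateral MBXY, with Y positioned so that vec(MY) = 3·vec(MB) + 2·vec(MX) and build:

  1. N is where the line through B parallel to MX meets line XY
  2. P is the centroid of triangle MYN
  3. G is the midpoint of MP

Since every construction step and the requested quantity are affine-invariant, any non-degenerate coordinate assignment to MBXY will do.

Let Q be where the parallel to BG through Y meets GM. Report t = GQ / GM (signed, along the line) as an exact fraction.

Assign M = (0, 0), B = (1, 0), X = (0, 1), Y = (3, 2) — the answer is frame-independent, so this choice is without loss of generality.
1. N is where the line through B parallel to MX meets line XY ⇒ N = (1, 4/3)
2. P is the centroid of triangle MYN ⇒ P = (4/3, 10/9)
3. G is the midpoint of MP ⇒ G = (2/3, 5/9)
through Y parallel to BG: direction (-1/3, 5/9); meets GM at Q = (14/5, 7/3)
Q = G + t·(M−G) with t = -16/5

t = -16/5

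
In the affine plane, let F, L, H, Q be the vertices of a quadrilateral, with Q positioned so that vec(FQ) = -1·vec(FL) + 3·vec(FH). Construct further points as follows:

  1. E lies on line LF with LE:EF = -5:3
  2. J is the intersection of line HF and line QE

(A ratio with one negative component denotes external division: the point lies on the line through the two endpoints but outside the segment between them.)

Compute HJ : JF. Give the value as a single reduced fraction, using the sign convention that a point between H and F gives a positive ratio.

HJ:JF = -8/9

Set F = (0, 0), L = (1, 0), H = (0, 1), Q = (-1, 3); any affine frame gives the same invariant.
1. E lies on line LF with LE:EF = -5:3 ⇒ E = (-3/2, 0)
2. J is the intersection of line HF and line QE ⇒ J = (0, 9)
J = H + t·(F−H) with t = -8, so HJ:JF = t:(1−t) = -8:9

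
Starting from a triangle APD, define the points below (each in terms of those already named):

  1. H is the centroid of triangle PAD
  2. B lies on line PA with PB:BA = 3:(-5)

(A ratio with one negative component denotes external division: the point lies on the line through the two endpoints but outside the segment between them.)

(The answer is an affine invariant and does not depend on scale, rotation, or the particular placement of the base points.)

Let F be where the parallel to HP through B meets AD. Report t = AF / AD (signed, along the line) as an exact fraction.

Assign A = (0, 0), P = (1, 0), D = (0, 1) — the answer is frame-independent, so this choice is without loss of generality.
1. H is the centroid of triangle PAD ⇒ H = (1/3, 1/3)
2. B lies on line PA with PB:BA = 3:(-5) ⇒ B = (5/2, 0)
through B parallel to HP: direction (2/3, -1/3); meets AD at F = (0, 5/4)
F = A + t·(D−A) with t = 5/4

t = 5/4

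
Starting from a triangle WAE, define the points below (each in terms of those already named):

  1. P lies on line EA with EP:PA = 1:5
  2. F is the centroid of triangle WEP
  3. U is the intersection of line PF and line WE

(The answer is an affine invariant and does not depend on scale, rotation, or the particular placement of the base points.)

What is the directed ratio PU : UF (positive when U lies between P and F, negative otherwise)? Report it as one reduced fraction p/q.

Work in coordinates with W = (0, 0), A = (1, 0), E = (0, 1).
1. P lies on line EA with EP:PA = 1:5 ⇒ P = (1/6, 5/6)
2. F is the centroid of triangle WEP ⇒ F = (1/18, 11/18)
3. U is the intersection of line PF and line WE ⇒ U = (0, 1/2)
U = P + t·(F−P) with t = 3/2, so PU:UF = t:(1−t) = 3/2:-1/2

PU:UF = -3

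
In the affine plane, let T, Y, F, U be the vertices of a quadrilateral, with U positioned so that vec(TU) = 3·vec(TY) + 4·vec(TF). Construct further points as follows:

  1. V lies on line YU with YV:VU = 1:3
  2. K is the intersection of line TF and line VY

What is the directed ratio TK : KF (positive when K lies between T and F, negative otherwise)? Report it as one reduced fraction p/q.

TK:KF = -2/3

Set T = (0, 0), Y = (1, 0), F = (0, 1), U = (3, 4); any affine frame gives the same invariant.
1. V lies on line YU with YV:VU = 1:3 ⇒ V = (3/2, 1)
2. K is the intersection of line TF and line VY ⇒ K = (0, -2)
K = T + t·(F−T) with t = -2, so TK:KF = t:(1−t) = -2:3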